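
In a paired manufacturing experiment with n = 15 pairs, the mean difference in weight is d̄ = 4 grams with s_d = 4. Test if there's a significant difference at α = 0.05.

t = d̄/(s_d/√n) = 4/(4/√15) = 3.873. df = 14, critical t = ±2.145. Reject H₀.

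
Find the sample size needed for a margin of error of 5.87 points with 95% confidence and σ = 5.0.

n = (z*σ/E)² = (1.96×5.0/5.87)² = 2.8 → n = 3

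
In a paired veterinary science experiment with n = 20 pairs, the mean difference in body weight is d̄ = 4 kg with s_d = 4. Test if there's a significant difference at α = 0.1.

t = d̄/(s_d/√n) = 4/(4/√20) = 4.472. df = 19, critical t = ±1.729. Reject H₀.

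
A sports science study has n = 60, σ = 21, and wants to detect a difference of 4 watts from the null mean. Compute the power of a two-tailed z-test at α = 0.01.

SE = σ/√n = 21/√60 = 2.711. Non-centrality λ = d/SE = 4/2.711 = 1.475. Power ≈ Φ(λ - z_{α/2}) = Φ(1.475 - 2.576) = Φ(-1.101) = 0.136.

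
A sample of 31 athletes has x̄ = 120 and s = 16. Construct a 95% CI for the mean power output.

CI = x̄ ± t*(s/√n) = 120 ± 2.042(16/√31) = (114.13, 125.87)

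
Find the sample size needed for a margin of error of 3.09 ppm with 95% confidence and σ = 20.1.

n = (z*σ/E)² = (1.96×20.1/3.09)² = 162.6 → n = 163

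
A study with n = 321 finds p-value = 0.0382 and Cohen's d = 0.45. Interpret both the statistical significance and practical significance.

Statistically significant (p = 0.0382 < 0.05). Cohen's d = 0.45 indicates a small effect size. Both statistical and practical significance should be considered.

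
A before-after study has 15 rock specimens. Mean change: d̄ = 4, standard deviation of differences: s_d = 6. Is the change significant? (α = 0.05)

t = d̄/(s_d/√n) = 4/(6/√15) = 2.582. df = 14, critical t = ±2.145. Reject H₀.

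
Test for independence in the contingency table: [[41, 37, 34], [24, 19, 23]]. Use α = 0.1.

χ² = 0.5. df = 2, critical = 4.605. Fail to reject H₀. No evidence of dependence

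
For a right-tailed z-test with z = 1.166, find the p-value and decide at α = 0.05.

p = P(Z > 1.166) = 1 - Φ(1.166) ≈ 0.1218. Since p ≥ 0.05, fail to reject H₀ (not significant) at α = 0.05.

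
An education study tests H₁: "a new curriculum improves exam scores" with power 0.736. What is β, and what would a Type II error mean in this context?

β = 1 - power = 1 - 0.736 = 0.264. A Type II error is failing to reject H₀ when H₀ is false (false negative) — here, failing to conclude that a new curriculum improves exam scores when in fact it is true. Consequence: keeping the old curriculum when the new one would have helped students.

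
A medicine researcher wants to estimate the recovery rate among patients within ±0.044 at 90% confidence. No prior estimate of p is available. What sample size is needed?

Conservative approach: use p = 0.5 (maximizes p(1-p) = 0.25). n = z²(0.25)/E² = 1.645²×0.25/0.044² = 349.4 → n = 350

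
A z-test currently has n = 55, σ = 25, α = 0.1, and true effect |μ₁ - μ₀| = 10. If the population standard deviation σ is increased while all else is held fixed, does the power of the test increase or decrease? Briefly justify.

Power decreases: a larger σ inflates the standard error σ/√n, pulling the sampling distribution under H₁ back toward the critical value.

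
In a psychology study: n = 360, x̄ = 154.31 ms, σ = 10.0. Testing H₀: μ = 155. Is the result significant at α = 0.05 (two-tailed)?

z = (154.31 - 155)/(10.0/√360) = -1.309. Since |z| ≤ 1.96, not significant at α = 0.05.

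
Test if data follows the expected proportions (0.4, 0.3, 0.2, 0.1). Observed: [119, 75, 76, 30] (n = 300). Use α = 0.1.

Expected: [120.0, 90.0, 60.0, 30.0]. χ² = 6.775. df = 3, critical = 6.251. Reject H₀.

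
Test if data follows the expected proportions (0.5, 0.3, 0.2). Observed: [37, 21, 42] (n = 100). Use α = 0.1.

Expected: [50.0, 30.0, 20.0]. χ² = 30.28. df = 2, critical = 4.605. Reject H₀.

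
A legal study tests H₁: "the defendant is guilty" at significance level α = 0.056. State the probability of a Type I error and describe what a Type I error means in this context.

P(Type I error) = α = 0.056. A Type I error is rejecting H₀ when H₀ is actually true (false positive) — here, concluding that the defendant is guilty when in fact this is not the case. Consequence: convicting an innocent person.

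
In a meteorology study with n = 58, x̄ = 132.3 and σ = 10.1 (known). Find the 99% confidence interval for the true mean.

CI = x̄ ± z*(σ/√n) = 132.3 ± 2.576(10.1/√58) = 132.3 ± 3.42 = (128.88, 135.72)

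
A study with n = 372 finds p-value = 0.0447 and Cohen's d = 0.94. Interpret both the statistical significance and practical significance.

Statistically significant (p = 0.0447 < 0.05). Cohen's d = 0.94 indicates a large effect size. Both statistical and practical significance should be considered.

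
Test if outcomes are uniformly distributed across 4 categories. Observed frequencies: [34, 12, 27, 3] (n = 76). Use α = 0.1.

Expected = 19 each. χ² = Σ(O-E)²/E = 31.263. df = 3, critical value = 6.251. Reject H₀.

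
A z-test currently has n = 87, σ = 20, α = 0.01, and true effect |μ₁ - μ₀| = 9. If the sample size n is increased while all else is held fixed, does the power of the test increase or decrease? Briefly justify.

Power increases: a larger n shrinks the standard error σ/√n, moving the sampling distribution under H₁ further from the critical value.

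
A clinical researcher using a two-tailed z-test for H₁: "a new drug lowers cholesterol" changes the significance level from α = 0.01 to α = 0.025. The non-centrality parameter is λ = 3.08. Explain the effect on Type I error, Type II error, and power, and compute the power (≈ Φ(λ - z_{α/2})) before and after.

Increasing α from 0.01 to 0.025:
• Type I error rate increases (α is the Type I rate by definition).
• Critical value moves from z_{α/2} = 2.576 to 2.241, so power = Φ(λ - z_{α/2}) goes from Φ(3.08 - 2.576) = 0.693 to Φ(3.08 - 2.241) = 0.799.
• Type II error rate β = 1 - power therefore decreases (0.307 → 0.201).
Appropriate when false negatives are costly — here, shelving an effective drug — patients miss out on a treatment that would have helped.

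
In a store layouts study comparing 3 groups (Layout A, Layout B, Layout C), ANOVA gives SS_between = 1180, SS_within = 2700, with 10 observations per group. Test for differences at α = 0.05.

df_between = 2, df_within = 27. F = MS_between/MS_within = 590.0/100.0 = 5.9. F_crit ≈ 3.354. Reject H₀. At least one mean differs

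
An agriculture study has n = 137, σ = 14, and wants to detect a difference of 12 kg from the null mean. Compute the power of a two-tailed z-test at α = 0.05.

SE = σ/√n = 14/√137 = 1.196. Non-centrality λ = d/SE = 12/1.196 = 10.033. Power ≈ Φ(λ - z_{α/2}) = Φ(10.033 - 1.96) = Φ(8.073) = 1.0.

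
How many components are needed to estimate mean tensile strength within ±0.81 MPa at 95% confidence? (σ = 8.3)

n = (z*σ/E)² = (1.96×8.3/0.81)² = 403.4 → n = 404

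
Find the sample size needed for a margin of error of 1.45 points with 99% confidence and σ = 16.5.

n = (z*σ/E)² = (2.576×16.5/1.45)² = 859.3 → n = 860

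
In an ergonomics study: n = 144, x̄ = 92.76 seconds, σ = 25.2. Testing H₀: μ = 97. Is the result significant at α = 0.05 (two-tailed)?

z = (92.76 - 97)/(25.2/√144) = -2.019. Since |z| > 1.96, significant at α = 0.05.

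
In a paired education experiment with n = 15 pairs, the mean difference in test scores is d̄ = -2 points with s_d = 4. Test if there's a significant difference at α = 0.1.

t = d̄/(s_d/√n) = -2/(4/√15) = -1.936. df = 14, critical t = ±1.761. Reject H₀.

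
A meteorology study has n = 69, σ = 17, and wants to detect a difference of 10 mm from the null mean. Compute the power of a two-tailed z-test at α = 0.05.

SE = σ/√n = 17/√69 = 2.047. Non-centrality λ = d/SE = 10/2.047 = 4.886. Power ≈ Φ(λ - z_{α/2}) = Φ(4.886 - 1.96) = Φ(2.926) = 0.998.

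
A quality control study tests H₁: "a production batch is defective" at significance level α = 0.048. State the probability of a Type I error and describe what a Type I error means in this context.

P(Type I error) = α = 0.048. A Type I error is rejecting H₀ when H₀ is actually true (false positive) — here, concluding that a production batch is defective when in fact this is not the case. Consequence: scrapping a good batch — wasted material and cost for no reason.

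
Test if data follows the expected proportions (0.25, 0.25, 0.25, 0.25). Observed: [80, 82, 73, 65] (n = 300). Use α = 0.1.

Expected: [75.0, 75.0, 75.0, 75.0]. χ² = 2.373. df = 3, critical = 6.251. Fail to reject H₀.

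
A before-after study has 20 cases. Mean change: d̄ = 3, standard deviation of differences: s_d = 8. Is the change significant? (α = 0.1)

t = d̄/(s_d/√n) = 3/(8/√20) = 1.677. df = 19, critical t = ±1.729. Fail to reject H₀.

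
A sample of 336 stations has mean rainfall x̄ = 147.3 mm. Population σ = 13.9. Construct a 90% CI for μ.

CI = x̄ ± z*(σ/√n) = 147.3 ± 1.645(13.9/√336) = 147.3 ± 1.25 = (146.05, 148.55)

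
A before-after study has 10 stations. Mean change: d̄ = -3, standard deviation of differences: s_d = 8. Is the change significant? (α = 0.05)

t = d̄/(s_d/√n) = -3/(8/√10) = -1.186. df = 9, critical t = ±2.262. Fail to reject H₀.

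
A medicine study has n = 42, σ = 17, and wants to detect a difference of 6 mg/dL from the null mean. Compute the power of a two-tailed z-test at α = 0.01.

SE = σ/√n = 17/√42 = 2.623. Non-centrality λ = d/SE = 6/2.623 = 2.287. Power ≈ Φ(λ - z_{α/2}) = Φ(2.287 - 2.576) = Φ(-0.289) = 0.386.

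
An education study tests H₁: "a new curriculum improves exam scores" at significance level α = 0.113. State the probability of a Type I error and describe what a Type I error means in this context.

P(Type I error) = α = 0.113. A Type I error is rejecting H₀ when H₀ is actually true (false positive) — here, concluding that a new curriculum improves exam scores when in fact this is not the case. Consequence: adopting a curriculum that gives no real benefit — disruption for nothing.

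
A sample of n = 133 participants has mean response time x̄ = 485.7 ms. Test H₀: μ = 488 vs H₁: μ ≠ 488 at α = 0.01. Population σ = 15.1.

z = (x̄ - μ₀)/(σ/√n) = (485.7 - 488)/(15.1/√133) = -1.757. Critical value: ±2.576. Since |-1.757| ≤ 2.576, Fail to reject H₀.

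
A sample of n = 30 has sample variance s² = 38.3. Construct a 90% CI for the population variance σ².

df = 29. χ²_{0.05} = 42.557, χ²_{0.95} = 17.708. CI for σ² = ((n-1)s²/χ²_{α/2}, (n-1)s²/χ²_{1-α/2}) = (29·38.3/42.557, 29·38.3/17.708) = (26.1, 62.72)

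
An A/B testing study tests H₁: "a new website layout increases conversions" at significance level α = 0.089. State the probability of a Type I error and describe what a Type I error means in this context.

P(Type I error) = α = 0.089. A Type I error is rejecting H₀ when H₀ is actually true (false positive) — here, concluding that a new website layout increases conversions when in fact this is not the case. Consequence: rolling out a layout that doesn't actually help — wasted engineering effort.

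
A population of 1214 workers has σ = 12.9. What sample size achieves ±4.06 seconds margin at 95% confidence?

Without FPC: n₀ = (1.96×12.9/4.06)² = 38.783. With FPC: n = n₀N/(n₀+N-1) = 37.6 → n = 38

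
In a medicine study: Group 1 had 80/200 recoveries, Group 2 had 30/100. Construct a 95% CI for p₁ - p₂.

p̂₁ = 0.4, p̂₂ = 0.3. Difference = 0.1. CI = (-0.013, 0.213)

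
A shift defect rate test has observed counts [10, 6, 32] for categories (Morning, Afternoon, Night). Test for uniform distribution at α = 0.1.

Expected = 16 each. χ² = Σ(O-E)²/E = 24.5. df = 2, critical value = 4.605. Reject H₀.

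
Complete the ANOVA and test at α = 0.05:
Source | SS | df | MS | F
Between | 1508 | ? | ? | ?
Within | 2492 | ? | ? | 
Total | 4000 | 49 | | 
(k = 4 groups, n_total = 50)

df_between = 3, df_within = 46. MS_between = 502.67, MS_within = 54.17. F = 9.279, F_crit ≈ 2.807. Reject H₀.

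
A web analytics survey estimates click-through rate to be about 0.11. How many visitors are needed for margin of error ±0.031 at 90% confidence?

n = z²p(1-p)/E² = 1.645²×0.11×0.89/0.031² = 275.7 → n = 276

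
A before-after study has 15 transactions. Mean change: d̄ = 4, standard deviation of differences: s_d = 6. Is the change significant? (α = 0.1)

t = d̄/(s_d/√n) = 4/(6/√15) = 2.582. df = 14, critical t = ±1.761. Reject H₀.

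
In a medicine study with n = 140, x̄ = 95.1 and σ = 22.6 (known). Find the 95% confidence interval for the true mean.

CI = x̄ ± z*(σ/√n) = 95.1 ± 1.96(22.6/√140) = 95.1 ± 3.74 = (91.36, 98.84)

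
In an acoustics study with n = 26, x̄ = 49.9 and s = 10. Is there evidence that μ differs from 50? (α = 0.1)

t = (x̄ - μ₀)/(s/√n) = (49.9 - 50)/(10/√26) = -0.051. df = 25, critical t = ±1.708. Fail to reject H₀.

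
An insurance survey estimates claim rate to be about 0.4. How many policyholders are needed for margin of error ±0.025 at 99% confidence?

n = z²p(1-p)/E² = 2.576²×0.4×0.6/0.025² = 2548.1 → n = 2549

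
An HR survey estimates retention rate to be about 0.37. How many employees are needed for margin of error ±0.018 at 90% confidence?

n = z²p(1-p)/E² = 1.645²×0.37×0.63/0.018² = 1946.8 → n = 1947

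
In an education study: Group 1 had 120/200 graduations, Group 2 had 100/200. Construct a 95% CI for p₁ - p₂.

p̂₁ = 0.6, p̂₂ = 0.5. Difference = 0.1. CI = (0.003, 0.197)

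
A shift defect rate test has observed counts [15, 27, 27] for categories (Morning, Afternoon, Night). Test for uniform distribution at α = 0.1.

Expected = 23 each. χ² = Σ(O-E)²/E = 4.174. df = 2, critical value = 4.605. Fail to reject H₀.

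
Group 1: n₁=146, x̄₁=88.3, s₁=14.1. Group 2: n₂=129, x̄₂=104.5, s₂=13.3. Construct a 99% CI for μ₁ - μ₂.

Difference = -16.2. SE = √(14.1²/146 + 13.3²/129) = 1.653. CI = (-20.46, -11.94)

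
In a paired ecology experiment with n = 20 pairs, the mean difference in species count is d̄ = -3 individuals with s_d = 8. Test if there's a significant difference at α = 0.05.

t = d̄/(s_d/√n) = -3/(8/√20) = -1.677. df = 19, critical t = ±2.093. Fail to reject H₀.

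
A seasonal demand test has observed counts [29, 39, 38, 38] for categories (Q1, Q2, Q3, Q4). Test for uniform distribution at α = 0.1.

Expected = 36 each. χ² = Σ(O-E)²/E = 1.833. df = 3, critical value = 6.251. Fail to reject H₀.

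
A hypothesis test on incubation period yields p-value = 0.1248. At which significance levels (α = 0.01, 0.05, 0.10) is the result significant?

p = 0.1248. Not significant at any of the given levels.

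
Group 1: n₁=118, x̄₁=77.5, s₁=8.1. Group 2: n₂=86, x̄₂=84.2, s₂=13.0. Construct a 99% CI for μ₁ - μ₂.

Difference = -6.7. SE = √(8.1²/118 + 13.0²/86) = 1.588. CI = (-10.79, -2.61)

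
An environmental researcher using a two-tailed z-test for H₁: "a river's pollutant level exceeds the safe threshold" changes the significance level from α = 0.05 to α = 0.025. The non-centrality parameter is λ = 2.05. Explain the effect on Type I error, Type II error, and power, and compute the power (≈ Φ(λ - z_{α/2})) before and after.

Decreasing α from 0.05 to 0.025:
• Type I error rate decreases (α is the Type I rate by definition).
• Critical value moves from z_{α/2} = 1.96 to 2.241, so power = Φ(λ - z_{α/2}) goes from Φ(2.05 - 1.96) = 0.536 to Φ(2.05 - 2.241) = 0.424.
• Type II error rate β = 1 - power therefore increases (0.464 → 0.576).
Appropriate when false positives are costly — here, shutting down a compliant factory unnecessarily.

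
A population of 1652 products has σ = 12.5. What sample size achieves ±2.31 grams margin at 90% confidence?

Without FPC: n₀ = (1.645×12.5/2.31)² = 79.237. With FPC: n = n₀N/(n₀+N-1) = 75.7 → n = 76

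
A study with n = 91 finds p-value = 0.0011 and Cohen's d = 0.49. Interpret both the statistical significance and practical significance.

Statistically significant (p = 0.0011 < 0.05). Cohen's d = 0.49 indicates a small effect size. Both statistical and practical significance should be considered.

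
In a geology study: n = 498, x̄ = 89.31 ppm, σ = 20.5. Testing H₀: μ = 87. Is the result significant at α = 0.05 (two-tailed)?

z = (89.31 - 87)/(20.5/√498) = 2.515. Since |z| > 1.96, significant at α = 0.05.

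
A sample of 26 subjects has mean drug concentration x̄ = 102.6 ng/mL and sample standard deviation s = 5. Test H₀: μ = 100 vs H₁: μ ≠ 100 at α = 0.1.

t = (x̄ - μ₀)/(s/√n) = (102.6 - 100)/(5/√26) = 2.651. df = 25, critical t = ±1.708. Reject H₀.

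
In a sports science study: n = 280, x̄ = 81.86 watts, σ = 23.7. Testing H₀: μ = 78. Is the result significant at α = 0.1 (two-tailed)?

z = (81.86 - 78)/(23.7/√280) = 2.725. Since |z| > 1.645, significant at α = 0.1.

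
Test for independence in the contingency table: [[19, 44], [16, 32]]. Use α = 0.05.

χ² = 0.127. df = 1, critical = 3.841. Fail to reject H₀. No evidence of dependence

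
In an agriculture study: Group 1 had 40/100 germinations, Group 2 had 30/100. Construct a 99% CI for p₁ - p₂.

p̂₁ = 0.4, p̂₂ = 0.3. Difference = 0.1. CI = (-0.073, 0.273)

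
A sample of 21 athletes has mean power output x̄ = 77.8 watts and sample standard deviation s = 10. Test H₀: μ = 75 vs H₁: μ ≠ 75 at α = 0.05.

t = (x̄ - μ₀)/(s/√n) = (77.8 - 75)/(10/√21) = 1.283. df = 20, critical t = ±2.086. Fail to reject H₀.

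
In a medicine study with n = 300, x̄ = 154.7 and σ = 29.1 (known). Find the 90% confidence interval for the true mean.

CI = x̄ ± z*(σ/√n) = 154.7 ± 1.645(29.1/√300) = 154.7 ± 2.76 = (151.94, 157.46)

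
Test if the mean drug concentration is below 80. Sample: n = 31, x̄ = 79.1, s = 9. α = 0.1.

t = (79.1 - 80)/(9/√31) = -0.557, df = 30. Critical t = -1.31. Fail to reject H₀.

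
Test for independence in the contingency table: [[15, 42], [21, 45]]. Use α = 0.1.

χ² = 0.447. df = 1, critical = 2.706. Fail to reject H₀. No evidence of dependence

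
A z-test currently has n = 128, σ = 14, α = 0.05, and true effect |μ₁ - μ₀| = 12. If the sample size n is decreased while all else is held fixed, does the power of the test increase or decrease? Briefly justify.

Power decreases: a smaller n inflates the standard error σ/√n, pulling the sampling distribution under H₁ back toward the critical value.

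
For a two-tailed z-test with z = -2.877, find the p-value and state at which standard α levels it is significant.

p = 2·P(Z > |-2.877|) = 2·(1 - Φ(2.877)) ≈ 0.004. Significant at α = 0.1; Significant at α = 0.05; Significant at α = 0.01.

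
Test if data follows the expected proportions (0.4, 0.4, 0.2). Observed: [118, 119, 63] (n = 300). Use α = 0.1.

Expected: [120.0, 120.0, 60.0]. χ² = 0.192. df = 2, critical = 4.605. Fail to reject H₀.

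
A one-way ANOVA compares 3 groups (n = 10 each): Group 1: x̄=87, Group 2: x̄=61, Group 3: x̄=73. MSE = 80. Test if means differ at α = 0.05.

Grand mean = 73.67. SS_between = 3386.67, MS_between = 1693.33. F = 21.167, F_crit ≈ 3.354. Reject H₀.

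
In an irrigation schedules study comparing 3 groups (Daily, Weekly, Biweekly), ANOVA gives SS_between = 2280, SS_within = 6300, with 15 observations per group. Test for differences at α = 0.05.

df_between = 2, df_within = 42. F = MS_between/MS_within = 1140.0/150.0 = 7.6. F_crit ≈ 3.22. Reject H₀. At least one mean differs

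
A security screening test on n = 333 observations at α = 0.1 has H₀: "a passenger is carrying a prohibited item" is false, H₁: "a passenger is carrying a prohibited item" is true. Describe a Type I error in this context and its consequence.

Type I error: rejecting H₀ when it is true — concluding that a passenger is carrying a prohibited item when in fact it is not. Consequence: detaining an innocent passenger — delay and inconvenience.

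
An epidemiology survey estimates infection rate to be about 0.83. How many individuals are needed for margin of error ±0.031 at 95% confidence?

n = z²p(1-p)/E² = 1.96²×0.83×0.17/0.031² = 564.05 → n = 565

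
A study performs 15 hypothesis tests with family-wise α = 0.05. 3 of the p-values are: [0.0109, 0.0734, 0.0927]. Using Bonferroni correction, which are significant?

Bonferroni α = 0.05/15 = 0.00333. None of the given p-values are significant.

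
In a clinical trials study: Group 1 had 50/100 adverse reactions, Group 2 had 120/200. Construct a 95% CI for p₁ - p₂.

p̂₁ = 0.5, p̂₂ = 0.6. Difference = -0.1. CI = (-0.219, 0.019)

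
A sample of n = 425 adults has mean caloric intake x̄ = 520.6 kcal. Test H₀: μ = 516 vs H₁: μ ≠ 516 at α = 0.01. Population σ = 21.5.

z = (x̄ - μ₀)/(σ/√n) = (520.6 - 516)/(21.5/√425) = 4.411. Critical value: ±2.576. Since |4.411| > 2.576, Reject H₀.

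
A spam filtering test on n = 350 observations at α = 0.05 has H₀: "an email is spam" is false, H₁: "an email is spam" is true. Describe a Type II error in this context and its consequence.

Type II error: failing to reject H₀ when it is false — concluding that an email is spam is not supported when in fact it is. Consequence: a spam email lands in the inbox.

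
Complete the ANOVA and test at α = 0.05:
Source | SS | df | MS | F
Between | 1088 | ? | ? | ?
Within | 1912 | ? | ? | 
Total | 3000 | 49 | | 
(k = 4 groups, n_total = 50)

df_between = 3, df_within = 46. MS_between = 362.67, MS_within = 41.57. F = 8.725, F_crit ≈ 2.807. Reject H₀.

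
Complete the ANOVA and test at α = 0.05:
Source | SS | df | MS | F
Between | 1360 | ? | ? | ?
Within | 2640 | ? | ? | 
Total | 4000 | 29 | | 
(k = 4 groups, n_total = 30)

df_between = 3, df_within = 26. MS_between = 453.33, MS_within = 101.54. F = 4.465, F_crit ≈ 2.975. Reject H₀.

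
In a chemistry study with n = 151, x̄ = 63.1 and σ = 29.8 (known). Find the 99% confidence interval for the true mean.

CI = x̄ ± z*(σ/√n) = 63.1 ± 2.576(29.8/√151) = 63.1 ± 6.25 = (56.85, 69.35)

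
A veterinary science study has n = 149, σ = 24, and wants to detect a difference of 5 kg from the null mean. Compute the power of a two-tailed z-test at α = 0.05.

SE = σ/√n = 24/√149 = 1.966. Non-centrality λ = d/SE = 5/1.966 = 2.543. Power ≈ Φ(λ - z_{α/2}) = Φ(2.543 - 1.96) = Φ(0.583) = 0.72.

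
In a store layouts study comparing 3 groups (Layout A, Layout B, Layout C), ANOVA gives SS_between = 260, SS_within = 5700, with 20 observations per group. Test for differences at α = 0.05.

df_between = 2, df_within = 57. F = MS_between/MS_within = 130.0/100.0 = 1.3. F_crit ≈ 3.159. Fail to reject H₀.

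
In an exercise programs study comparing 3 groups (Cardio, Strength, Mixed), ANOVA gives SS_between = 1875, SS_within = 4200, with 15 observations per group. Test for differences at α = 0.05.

df_between = 2, df_within = 42. F = MS_between/MS_within = 937.5/100.0 = 9.375. F_crit ≈ 3.22. Reject H₀. At least one mean differs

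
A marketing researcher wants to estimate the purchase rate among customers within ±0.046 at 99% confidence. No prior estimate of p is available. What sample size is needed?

Conservative approach: use p = 0.5 (maximizes p(1-p) = 0.25). n = z²(0.25)/E² = 2.576²×0.25/0.046² = 784.0 → n = 784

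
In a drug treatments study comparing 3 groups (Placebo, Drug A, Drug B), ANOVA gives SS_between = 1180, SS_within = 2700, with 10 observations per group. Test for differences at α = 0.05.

df_between = 2, df_within = 27. F = MS_between/MS_within = 590.0/100.0 = 5.9. F_crit ≈ 3.354. Reject H₀. At least one mean differs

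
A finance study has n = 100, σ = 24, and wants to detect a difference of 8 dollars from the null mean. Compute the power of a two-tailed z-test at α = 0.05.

SE = σ/√n = 24/√100 = 2.4. Non-centrality λ = d/SE = 8/2.4 = 3.333. Power ≈ Φ(λ - z_{α/2}) = Φ(3.333 - 1.96) = Φ(1.373) = 0.915.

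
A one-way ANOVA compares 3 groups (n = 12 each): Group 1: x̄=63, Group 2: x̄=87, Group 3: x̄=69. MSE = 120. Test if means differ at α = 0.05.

Grand mean = 73.0. SS_between = 3744.0, MS_between = 1872.0. F = 15.6, F_crit ≈ 3.285. Reject H₀.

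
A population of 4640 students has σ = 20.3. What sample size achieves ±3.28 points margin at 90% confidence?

Without FPC: n₀ = (1.645×20.3/3.28)² = 103.652. With FPC: n = n₀N/(n₀+N-1) = 101.4 → n = 102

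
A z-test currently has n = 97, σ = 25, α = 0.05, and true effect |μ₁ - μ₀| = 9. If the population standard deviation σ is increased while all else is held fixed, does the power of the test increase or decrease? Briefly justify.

Power decreases: a larger σ inflates the standard error σ/√n, pulling the sampling distribution under H₁ back toward the critical value.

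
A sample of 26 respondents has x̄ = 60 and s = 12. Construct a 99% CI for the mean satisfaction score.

CI = x̄ ± t*(s/√n) = 60 ± 2.787(12/√26) = (53.44, 66.56)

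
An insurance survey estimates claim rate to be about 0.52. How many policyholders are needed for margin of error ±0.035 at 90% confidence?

n = z²p(1-p)/E² = 1.645²×0.52×0.48/0.035² = 551.4 → n = 552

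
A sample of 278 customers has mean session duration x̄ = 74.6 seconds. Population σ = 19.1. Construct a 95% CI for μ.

CI = x̄ ± z*(σ/√n) = 74.6 ± 1.96(19.1/√278) = 74.6 ± 2.25 = (72.35, 76.85)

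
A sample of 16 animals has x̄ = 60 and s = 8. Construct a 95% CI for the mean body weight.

CI = x̄ ± t*(s/√n) = 60 ± 2.131(8/√16) = (55.74, 64.26)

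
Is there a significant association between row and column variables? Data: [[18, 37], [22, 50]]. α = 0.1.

χ² = 0.068. df = 1, critical = 2.706. Fail to reject H₀. No evidence of dependence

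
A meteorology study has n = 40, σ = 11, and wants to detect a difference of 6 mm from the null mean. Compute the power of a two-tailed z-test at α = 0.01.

SE = σ/√n = 11/√40 = 1.739. Non-centrality λ = d/SE = 6/1.739 = 3.45. Power ≈ Φ(λ - z_{α/2}) = Φ(3.45 - 2.576) = Φ(0.874) = 0.809.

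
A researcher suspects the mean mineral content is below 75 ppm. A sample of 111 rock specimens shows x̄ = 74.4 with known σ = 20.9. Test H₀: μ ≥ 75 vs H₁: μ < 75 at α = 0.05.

z = -0.302. Critical value: -1.645. Fail to reject H₀.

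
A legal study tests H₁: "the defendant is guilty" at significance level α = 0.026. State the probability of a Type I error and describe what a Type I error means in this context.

P(Type I error) = α = 0.026. A Type I error is rejecting H₀ when H₀ is actually true (false positive) — here, concluding that the defendant is guilty when in fact this is not the case. Consequence: convicting an innocent person.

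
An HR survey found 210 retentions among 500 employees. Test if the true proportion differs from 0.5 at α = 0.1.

p̂ = 0.42, p₀ = 0.5. z = (p̂ - p₀)/√(p₀(1-p₀)/n) = -3.578. Critical: ±1.645. Reject H₀.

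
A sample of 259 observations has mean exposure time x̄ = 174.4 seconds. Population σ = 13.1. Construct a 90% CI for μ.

CI = x̄ ± z*(σ/√n) = 174.4 ± 1.645(13.1/√259) = 174.4 ± 1.34 = (173.06, 175.74)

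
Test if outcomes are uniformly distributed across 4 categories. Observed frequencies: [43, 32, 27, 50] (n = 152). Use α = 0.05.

Expected = 38 each. χ² = Σ(O-E)²/E = 8.579. df = 3, critical value = 7.815. Reject H₀.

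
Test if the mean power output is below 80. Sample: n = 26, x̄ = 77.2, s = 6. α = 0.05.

t = (77.2 - 80)/(6/√26) = -2.38, df = 25. Critical t = -1.708. Reject H₀.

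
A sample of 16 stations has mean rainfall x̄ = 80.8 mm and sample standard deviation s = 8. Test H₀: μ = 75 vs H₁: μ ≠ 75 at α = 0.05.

t = (x̄ - μ₀)/(s/√n) = (80.8 - 75)/(8/√16) = 2.9. df = 15, critical t = ±2.131. Reject H₀.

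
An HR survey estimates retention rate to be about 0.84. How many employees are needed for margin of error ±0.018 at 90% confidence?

n = z²p(1-p)/E² = 1.645²×0.84×0.16/0.018² = 1122.5 → n = 1123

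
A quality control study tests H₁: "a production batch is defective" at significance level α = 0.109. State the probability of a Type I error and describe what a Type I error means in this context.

P(Type I error) = α = 0.109. A Type I error is rejecting H₀ when H₀ is actually true (false positive) — here, concluding that a production batch is defective when in fact this is not the case. Consequence: scrapping a good batch — wasted material and cost for no reason.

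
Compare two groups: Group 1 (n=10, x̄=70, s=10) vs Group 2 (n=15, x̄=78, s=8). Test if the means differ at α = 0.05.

Pooled sp = 8.84. t = -2.218, df = 23. Critical t = ±2.069. Reject H₀.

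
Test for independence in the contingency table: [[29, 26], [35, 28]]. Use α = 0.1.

χ² = 0.095. df = 1, critical = 2.706. Fail to reject H₀. No evidence of dependence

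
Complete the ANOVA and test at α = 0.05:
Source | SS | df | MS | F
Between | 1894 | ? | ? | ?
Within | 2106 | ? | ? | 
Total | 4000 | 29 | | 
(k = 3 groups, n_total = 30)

df_between = 2, df_within = 27. MS_between = 947.0, MS_within = 78.0. F = 12.141, F_crit ≈ 3.354. Reject H₀.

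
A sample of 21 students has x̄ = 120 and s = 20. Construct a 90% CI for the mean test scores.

CI = x̄ ± t*(s/√n) = 120 ± 1.725(20/√21) = (112.47, 127.53)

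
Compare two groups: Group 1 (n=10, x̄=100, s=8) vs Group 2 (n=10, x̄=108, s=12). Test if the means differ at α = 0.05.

Pooled sp = 10.2. t = -1.754, df = 18. Critical t = ±2.101. Fail to reject H₀.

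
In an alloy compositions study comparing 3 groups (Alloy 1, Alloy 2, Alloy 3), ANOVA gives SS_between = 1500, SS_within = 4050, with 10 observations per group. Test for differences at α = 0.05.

df_between = 2, df_within = 27. F = MS_between/MS_within = 750.0/150.0 = 5.0. F_crit ≈ 3.354. Reject H₀. At least one mean differs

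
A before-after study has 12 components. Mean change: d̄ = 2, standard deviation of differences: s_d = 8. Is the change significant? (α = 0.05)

t = d̄/(s_d/√n) = 2/(8/√12) = 0.866. df = 11, critical t = ±2.201. Fail to reject H₀.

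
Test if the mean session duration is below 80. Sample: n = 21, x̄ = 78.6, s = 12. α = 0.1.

t = (78.6 - 80)/(12/√21) = -0.535, df = 20. Critical t = -1.325. Fail to reject H₀.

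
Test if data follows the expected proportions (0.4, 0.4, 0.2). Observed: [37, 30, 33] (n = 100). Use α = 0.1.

Expected: [40.0, 40.0, 20.0]. χ² = 11.175. df = 2, critical = 4.605. Reject H₀.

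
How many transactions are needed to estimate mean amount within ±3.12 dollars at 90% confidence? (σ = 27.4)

n = (z*σ/E)² = (1.645×27.4/3.12)² = 208.7 → n = 209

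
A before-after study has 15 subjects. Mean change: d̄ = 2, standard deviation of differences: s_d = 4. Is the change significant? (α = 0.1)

t = d̄/(s_d/√n) = 2/(4/√15) = 1.936. df = 14, critical t = ±1.761. Reject H₀.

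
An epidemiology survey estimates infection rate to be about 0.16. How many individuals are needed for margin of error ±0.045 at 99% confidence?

n = z²p(1-p)/E² = 2.576²×0.16×0.84/0.045² = 440.4 → n = 441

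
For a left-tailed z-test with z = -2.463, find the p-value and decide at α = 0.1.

p = P(Z < -2.463) = Φ(-2.463) ≈ 0.0069. Since p < 0.1, reject H₀ (significant) at α = 0.1.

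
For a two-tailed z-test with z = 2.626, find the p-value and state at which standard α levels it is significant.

p = 2·P(Z > |2.626|) = 2·(1 - Φ(2.626)) ≈ 0.0086. Significant at α = 0.1; Significant at α = 0.05; Significant at α = 0.01.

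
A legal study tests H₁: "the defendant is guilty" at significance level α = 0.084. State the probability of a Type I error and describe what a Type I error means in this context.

P(Type I error) = α = 0.084. A Type I error is rejecting H₀ when H₀ is actually true (false positive) — here, concluding that the defendant is guilty when in fact this is not the case. Consequence: convicting an innocent person.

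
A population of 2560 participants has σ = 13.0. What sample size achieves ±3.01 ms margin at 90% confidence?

Without FPC: n₀ = (1.645×13.0/3.01)² = 50.476. With FPC: n = n₀N/(n₀+N-1) = 49.5 → n = 50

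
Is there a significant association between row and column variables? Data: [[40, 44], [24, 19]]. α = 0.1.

χ² = 0.764. df = 1, critical = 2.706. Fail to reject H₀. No evidence of dependence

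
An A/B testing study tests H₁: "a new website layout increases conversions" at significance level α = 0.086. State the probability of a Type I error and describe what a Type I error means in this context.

P(Type I error) = α = 0.086. A Type I error is rejecting H₀ when H₀ is actually true (false positive) — here, concluding that a new website layout increases conversions when in fact this is not the case. Consequence: rolling out a layout that doesn't actually help — wasted engineering effort.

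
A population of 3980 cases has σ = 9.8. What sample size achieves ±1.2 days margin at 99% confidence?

Without FPC: n₀ = (2.576×9.8/1.2)² = 442.569. With FPC: n = n₀N/(n₀+N-1) = 398.4 → n = 399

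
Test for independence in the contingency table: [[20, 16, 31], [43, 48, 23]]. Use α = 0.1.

χ² = 14.345. df = 2, critical = 4.605. Reject H₀. Variables are dependent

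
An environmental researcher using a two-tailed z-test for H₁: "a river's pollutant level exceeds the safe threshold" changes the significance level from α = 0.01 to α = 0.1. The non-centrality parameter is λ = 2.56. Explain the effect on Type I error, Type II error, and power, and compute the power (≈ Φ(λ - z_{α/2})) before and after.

Increasing α from 0.01 to 0.1:
• Type I error rate increases (α is the Type I rate by definition).
• Critical value moves from z_{α/2} = 2.576 to 1.645, so power = Φ(λ - z_{α/2}) goes from Φ(2.56 - 2.576) = 0.494 to Φ(2.56 - 1.645) = 0.82.
• Type II error rate β = 1 - power therefore decreases (0.506 → 0.18).
Appropriate when false negatives are costly — here, allowing unsafe pollution to continue.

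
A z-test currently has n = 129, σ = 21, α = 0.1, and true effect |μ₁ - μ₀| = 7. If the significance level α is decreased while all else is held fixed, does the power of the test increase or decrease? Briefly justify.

Power decreases: a smaller α raises the critical value, so less of the H₁ sampling distribution falls in the rejection region.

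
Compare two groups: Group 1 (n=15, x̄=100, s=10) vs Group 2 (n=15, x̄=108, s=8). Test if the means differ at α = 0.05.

Pooled sp = 9.06. t = -2.419, df = 28. Critical t = ±2.048. Reject H₀.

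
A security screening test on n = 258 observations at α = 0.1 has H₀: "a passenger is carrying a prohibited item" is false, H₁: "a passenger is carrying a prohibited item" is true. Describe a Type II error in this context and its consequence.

Type II error: failing to reject H₀ when it is false — concluding that a passenger is carrying a prohibited item is not supported when in fact it is. Consequence: letting a prohibited item through — security breach.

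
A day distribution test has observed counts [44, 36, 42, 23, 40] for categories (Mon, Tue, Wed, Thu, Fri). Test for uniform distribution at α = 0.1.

Expected = 37 each. χ² = Σ(O-E)²/E = 7.568. df = 4, critical value = 7.779. Fail to reject H₀.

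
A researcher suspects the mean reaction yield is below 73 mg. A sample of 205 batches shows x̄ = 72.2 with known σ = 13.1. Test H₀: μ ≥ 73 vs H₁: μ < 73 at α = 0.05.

z = -0.874. Critical value: -1.645. Fail to reject H₀.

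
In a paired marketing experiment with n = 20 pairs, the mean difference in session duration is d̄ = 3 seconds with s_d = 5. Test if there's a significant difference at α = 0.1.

t = d̄/(s_d/√n) = 3/(5/√20) = 2.683. df = 19, critical t = ±1.729. Reject H₀.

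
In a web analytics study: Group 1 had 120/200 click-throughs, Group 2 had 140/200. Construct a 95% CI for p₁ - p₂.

p̂₁ = 0.6, p̂₂ = 0.7. Difference = -0.1. CI = (-0.193, -0.007)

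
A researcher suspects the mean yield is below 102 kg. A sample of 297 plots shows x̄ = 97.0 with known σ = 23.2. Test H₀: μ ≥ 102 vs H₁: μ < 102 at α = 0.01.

z = -3.714. Critical value: -2.33. Reject H₀.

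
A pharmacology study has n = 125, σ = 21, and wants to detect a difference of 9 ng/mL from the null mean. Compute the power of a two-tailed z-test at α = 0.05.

SE = σ/√n = 21/√125 = 1.878. Non-centrality λ = d/SE = 9/1.878 = 4.792. Power ≈ Φ(λ - z_{α/2}) = Φ(4.792 - 1.96) = Φ(2.832) = 0.998.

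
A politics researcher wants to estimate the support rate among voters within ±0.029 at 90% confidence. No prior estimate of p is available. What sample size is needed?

Conservative approach: use p = 0.5 (maximizes p(1-p) = 0.25). n = z²(0.25)/E² = 1.645²×0.25/0.029² = 804.4 → n = 805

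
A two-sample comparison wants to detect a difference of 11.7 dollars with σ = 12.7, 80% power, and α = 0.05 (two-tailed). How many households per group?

n per group = 2(z_α/2 + z_β)²σ²/d² = 2×(1.96 + 0.84)²×12.7²/11.7² = 18.5 → n = 19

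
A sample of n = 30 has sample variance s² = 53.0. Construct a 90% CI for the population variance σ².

df = 29. χ²_{0.05} = 42.557, χ²_{0.95} = 17.708. CI for σ² = ((n-1)s²/χ²_{α/2}, (n-1)s²/χ²_{1-α/2}) = (29·53.0/42.557, 29·53.0/17.708) = (36.12, 86.8)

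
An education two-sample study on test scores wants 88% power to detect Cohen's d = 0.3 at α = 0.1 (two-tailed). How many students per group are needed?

z_{α/2} = 1.645, z_β = Φ⁻¹(0.88) = 1.175. For small effect (d = 0.3): n per group = 2(z_{α/2} + z_β)²/d² = 2(1.645 + 1.175)²/0.3² = 176.7 → 177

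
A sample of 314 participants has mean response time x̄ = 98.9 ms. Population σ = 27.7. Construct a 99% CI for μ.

CI = x̄ ± z*(σ/√n) = 98.9 ± 2.576(27.7/√314) = 98.9 ± 4.03 = (94.87, 102.93)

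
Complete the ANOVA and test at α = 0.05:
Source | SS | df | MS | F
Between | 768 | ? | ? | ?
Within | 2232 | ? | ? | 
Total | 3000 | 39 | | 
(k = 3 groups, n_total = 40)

df_between = 2, df_within = 37. MS_between = 384.0, MS_within = 60.32. F = 6.366, F_crit ≈ 3.252. Reject H₀.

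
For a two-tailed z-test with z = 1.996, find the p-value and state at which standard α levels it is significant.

p = 2·P(Z > |1.996|) = 2·(1 - Φ(1.996)) ≈ 0.0459. Significant at α = 0.1; Significant at α = 0.05.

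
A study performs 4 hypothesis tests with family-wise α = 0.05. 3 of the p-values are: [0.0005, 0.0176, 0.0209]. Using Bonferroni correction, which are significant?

Bonferroni α = 0.05/4 = 0.0125. Significant p-values: [0.0005]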